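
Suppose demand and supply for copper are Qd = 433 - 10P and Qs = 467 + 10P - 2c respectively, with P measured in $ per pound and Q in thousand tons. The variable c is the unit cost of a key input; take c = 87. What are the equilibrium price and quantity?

P* = 7, Q* = 363

With c = 87, supply is Qs = 293 + 10P.
Equating demand and supply, 433 - 10P = 293 + 10P gives 20P = 140, so P* = 7.
Substitute back: Q* = 433 - 10(7) = 363.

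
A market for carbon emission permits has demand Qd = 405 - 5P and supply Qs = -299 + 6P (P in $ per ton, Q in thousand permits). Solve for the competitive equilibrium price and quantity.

At equilibrium Qd = Qs, so 405 - 5P = -299 + 6P; collecting terms, 704 = 11P and P* = 64.
Substitute back: Q* = 405 - 5(64) = 85.

P* = 64, Q* = 85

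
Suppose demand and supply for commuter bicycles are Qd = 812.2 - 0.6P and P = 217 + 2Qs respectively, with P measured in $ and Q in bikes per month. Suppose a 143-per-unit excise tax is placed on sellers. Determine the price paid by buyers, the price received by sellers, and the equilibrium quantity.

P_b = 902, P_s = 759, Q = 271

In direct form, Qs = -108.5 + 0.5P.
The tax drives a wedge P_b - P_s = 143. Substituting P_s = P_b - 143 into supply: Qs = -180 + 0.5P_b.
Market clearing requires 812.2 - 0.6P_b = -180 + 0.5P_b; hence 992.2 = 1.1P_b and P_b = 902.
So P_s = 759 and the quantity traded is Q = 812.2 - 0.6(902) = 271.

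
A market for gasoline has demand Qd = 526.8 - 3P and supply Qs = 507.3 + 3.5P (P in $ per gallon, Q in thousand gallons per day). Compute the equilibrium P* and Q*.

Set Qd = Qs: 526.8 - 3P = 507.3 + 3.5P, so 19.5 = 6.5P and P* = 3.
Substitute back: Q* = 526.8 - 3(3) = 517.8.

P* = 3, Q* = 517.8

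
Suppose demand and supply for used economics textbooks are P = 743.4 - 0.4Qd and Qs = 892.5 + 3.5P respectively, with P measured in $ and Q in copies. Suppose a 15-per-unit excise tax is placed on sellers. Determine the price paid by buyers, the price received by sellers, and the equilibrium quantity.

In direct form, Qd = 1858.5 - 2.5P.
The tax drives a wedge P_b - P_s = 15. Substituting P_s = P_b - 15 into supply: Qs = 840 + 3.5P_b.
Market clearing requires 1858.5 - 2.5P_b = 840 + 3.5P_b; hence 1018.5 = 6P_b and P_b = 169.75.
Then P_s = 169.75 - 15 = 154.75 and Q = 1858.5 - 2.5(169.75) = 1434.125.

P_b = 169.75, P_s = 154.75, Q = 1434.125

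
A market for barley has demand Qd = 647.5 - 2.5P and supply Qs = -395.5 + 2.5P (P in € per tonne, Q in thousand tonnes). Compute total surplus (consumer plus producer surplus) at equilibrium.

At equilibrium Qd = Qs, so 647.5 - 2.5P = -395.5 + 2.5P; collecting terms, 1043 = 5P and P* = 208.6.
From the demand curve, Q* = 647.5 - 2.5(208.6) = 126.
Demand choke price = 259; supply choke price = 158.2. CS = ½(259 - 208.6)(126) = 3175.2; PS = ½(208.6 - 158.2)(126) = 3175.2. Total surplus = 6350.4.

Total surplus = 6350.4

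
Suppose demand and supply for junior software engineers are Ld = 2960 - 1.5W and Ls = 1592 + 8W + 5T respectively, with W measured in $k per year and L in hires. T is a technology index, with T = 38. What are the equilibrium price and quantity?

W* = 124, L* = 2774

With T = 38, supply is Ls = 1782 + 8W.
Set Ld = Ls: 2960 - 1.5W = 1782 + 8W, so 1178 = 9.5W and W* = 124.
Then L* = 2960 - 1.5(124) = 2774.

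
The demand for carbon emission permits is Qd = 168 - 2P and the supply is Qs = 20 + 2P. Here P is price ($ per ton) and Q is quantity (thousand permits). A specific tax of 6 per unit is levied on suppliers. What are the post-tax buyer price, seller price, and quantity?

The tax drives a wedge P_b - P_s = 6. Substituting P_s = P_b - 6 into supply: Qs = 8 + 2P_b.
Equate demand and the shifted supply: 168 - 2P_b = 8 + 2P_b, giving 4P_b = 160, so P_b = 40.
So P_s = 34 and the quantity traded is Q = 168 - 2(40) = 88.

P_b = 40, P_s = 34, Q = 88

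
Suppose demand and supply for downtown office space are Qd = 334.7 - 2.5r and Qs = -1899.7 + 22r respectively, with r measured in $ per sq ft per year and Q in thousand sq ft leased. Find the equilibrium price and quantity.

r* = 91.2, Q* = 106.7

Equating demand and supply, 334.7 - 2.5r = -1899.7 + 22r gives 24.5r = 2234.4, so r* = 91.2.
Then Q* = 334.7 - 2.5(91.2) = 106.7.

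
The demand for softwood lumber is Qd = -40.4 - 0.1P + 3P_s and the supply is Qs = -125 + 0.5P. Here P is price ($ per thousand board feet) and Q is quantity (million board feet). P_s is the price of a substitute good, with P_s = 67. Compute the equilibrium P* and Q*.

P* = 476, Q* = 113

With P_s = 67, demand is Qd = 160.6 - 0.1P.
At equilibrium Qd = Qs, so 160.6 - 0.1P = -125 + 0.5P; collecting terms, 285.6 = 0.6P and P* = 476.
From the demand curve, Q* = 160.6 - 0.1(476) = 113.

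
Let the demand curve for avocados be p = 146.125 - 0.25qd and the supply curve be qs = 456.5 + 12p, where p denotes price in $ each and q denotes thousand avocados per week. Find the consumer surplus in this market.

Rewriting in direct form: qd = 584.5 - 4p.
The market clears where 584.5 - 4p = 456.5 + 12p. Rearranging, 16p = 128, hence p* = 8.
Plugging p* into demand: q* = 584.5 - 4(8) = 552.5.
Demand choke price (qd = 0): p = 584.5/4 = 146.125. Consumer surplus = ½ × (146.125 - 8) × 552.5 = 38157.03125.

Consumer surplus = 38157.03125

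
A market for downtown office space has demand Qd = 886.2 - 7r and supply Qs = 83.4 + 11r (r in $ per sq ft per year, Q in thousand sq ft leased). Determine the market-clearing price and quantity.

r* = 44.6, Q* = 574

The market clears where 886.2 - 7r = 83.4 + 11r. Rearranging, 18r = 802.8, hence r* = 44.6.
Plugging r* into demand: Q* = 886.2 - 7(44.6) = 574.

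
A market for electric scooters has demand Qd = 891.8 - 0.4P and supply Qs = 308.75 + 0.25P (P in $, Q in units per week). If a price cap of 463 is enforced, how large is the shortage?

Shortage = 282.1

At P = 463: Qd = 706.6 and Qs = 424.5.
Shortage = Qd - Qs = 706.6 - 424.5 = 282.1.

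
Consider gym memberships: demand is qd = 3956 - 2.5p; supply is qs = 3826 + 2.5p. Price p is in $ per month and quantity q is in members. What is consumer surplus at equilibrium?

At equilibrium qd = qs, so 3956 - 2.5p = 3826 + 2.5p; collecting terms, 130 = 5p and p* = 26.
Substitute back: q* = 3956 - 2.5(26) = 3891.
Demand choke price (qd = 0): p = 3956/2.5 = 1582.4. Consumer surplus = ½ × (1582.4 - 26) × 3891 = 3027976.2.

Consumer surplus = 3027976.2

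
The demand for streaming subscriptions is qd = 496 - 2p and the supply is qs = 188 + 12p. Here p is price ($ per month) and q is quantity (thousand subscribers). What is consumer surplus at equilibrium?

Consumer surplus = 51076

Equating demand and supply, 496 - 2p = 188 + 12p gives 14p = 308, so p* = 22.
From the demand curve, q* = 496 - 2(22) = 452.
Demand choke price (qd = 0): p = 496/2 = 248. Consumer surplus = ½ × (248 - 22) × 452 = 51076.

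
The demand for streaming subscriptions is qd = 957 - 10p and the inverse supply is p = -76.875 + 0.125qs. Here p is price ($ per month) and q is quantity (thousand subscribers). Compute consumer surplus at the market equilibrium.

Consumer surplus = 29414.45

Solving each curve for q: qs = 615 + 8p.
Set qd = qs: 957 - 10p = 615 + 8p, so 342 = 18p and p* = 19.
Plugging p* into demand: q* = 957 - 10(19) = 767.
Demand choke price (qd = 0): p = 957/10 = 95.7. Consumer surplus = ½ × (95.7 - 19) × 767 = 29414.45.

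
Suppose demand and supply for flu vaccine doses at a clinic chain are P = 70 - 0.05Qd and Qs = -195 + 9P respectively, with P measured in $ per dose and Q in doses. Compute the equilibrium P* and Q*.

In direct form, Qd = 1400 - 20P.
Set Qd = Qs: 1400 - 20P = -195 + 9P, so 1595 = 29P and P* = 55.
Then Q* = 1400 - 20(55) = 300.

P* = 55, Q* = 300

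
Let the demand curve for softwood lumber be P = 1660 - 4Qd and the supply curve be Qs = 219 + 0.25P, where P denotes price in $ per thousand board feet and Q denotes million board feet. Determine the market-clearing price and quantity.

P* = 392, Q* = 317

In direct form, Qd = 415 - 0.25P.
At equilibrium Qd = Qs, so 415 - 0.25P = 219 + 0.25P; collecting terms, 196 = 0.5P and P* = 392.
Then Q* = 415 - 0.25(392) = 317.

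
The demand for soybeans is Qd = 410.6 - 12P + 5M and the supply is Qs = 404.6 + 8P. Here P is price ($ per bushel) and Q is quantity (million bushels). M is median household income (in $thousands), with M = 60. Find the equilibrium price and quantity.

P* = 15.3, Q* = 527

With M = 60, demand is Qd = 710.6 - 12P.
The market clears where 710.6 - 12P = 404.6 + 8P. Rearranging, 20P = 306, hence P* = 15.3.
Substitute back: Q* = 710.6 - 12(15.3) = 527.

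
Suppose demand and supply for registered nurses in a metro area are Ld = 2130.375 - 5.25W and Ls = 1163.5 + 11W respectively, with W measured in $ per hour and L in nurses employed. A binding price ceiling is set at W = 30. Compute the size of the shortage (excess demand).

Evaluating both curves at the ceiling price 30 gives Ld = 1972.875, Ls = 1493.5.
Shortage = Ld - Ls = 1972.875 - 1493.5 = 479.375.

Shortage = 479.375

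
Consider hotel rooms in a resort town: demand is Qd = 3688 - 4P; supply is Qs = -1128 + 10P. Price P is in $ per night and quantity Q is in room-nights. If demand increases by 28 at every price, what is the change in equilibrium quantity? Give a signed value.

ΔQ = 20

At equilibrium Qd = Qs, so 3688 - 4P = -1128 + 10P; collecting terms, 4816 = 14P and P* = 344.
Plugging P* into demand: Q* = 3688 - 4(344) = 2312.
After the shift, demand is Qd = 3716 - 4P.
The new intersection has 4844 = 14P, i.e. P = 346, Q = 2332.
ΔQ = 2332 - 2312 = 20.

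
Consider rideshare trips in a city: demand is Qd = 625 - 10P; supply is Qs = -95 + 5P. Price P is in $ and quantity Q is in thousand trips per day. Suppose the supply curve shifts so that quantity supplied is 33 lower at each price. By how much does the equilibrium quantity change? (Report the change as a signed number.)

ΔQ = -22

Set Qd = Qs: 625 - 10P = -95 + 5P, so 720 = 15P and P* = 48.
Plugging P* into demand: Q* = 625 - 10(48) = 145.
After the shift, supply is Qs = -128 + 5P.
New equilibrium: 753 = 15P, so P = 50.2 and Q = 123.
ΔQ = 123 - 145 = -22.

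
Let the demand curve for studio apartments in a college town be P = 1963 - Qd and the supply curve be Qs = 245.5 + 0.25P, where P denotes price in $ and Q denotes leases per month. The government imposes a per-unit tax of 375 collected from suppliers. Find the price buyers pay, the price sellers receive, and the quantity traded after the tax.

Rewriting in direct form: Qd = 1963 - P.
Suppliers keep P_s = P_b - 375 per unit, so supply in terms of the buyer price is Qs = 151.75 + 0.25P_b.
Equate demand and the shifted supply: 1963 - P_b = 151.75 + 0.25P_b, giving 1.25P_b = 1811.25, so P_b = 1449.
So P_s = 1074 and the quantity traded is Q = 1963 - 1449 = 514.

P_b = 1449, P_s = 1074, Q = 514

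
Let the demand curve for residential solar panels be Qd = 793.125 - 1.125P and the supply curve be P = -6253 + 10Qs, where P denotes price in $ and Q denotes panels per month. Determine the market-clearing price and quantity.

P* = 137, Q* = 639

Rewriting in direct form: Qs = 625.3 + 0.1P.
At equilibrium Qd = Qs, so 793.125 - 1.125P = 625.3 + 0.1P; collecting terms, 167.825 = 1.225P and P* = 137.
Plugging P* into demand: Q* = 793.125 - 1.125(137) = 639.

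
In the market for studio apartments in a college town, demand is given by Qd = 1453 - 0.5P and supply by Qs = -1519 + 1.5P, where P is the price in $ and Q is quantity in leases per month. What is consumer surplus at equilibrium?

Consumer surplus = 504100

Set Qd = Qs: 1453 - 0.5P = -1519 + 1.5P, so 2972 = 2P and P* = 1486.
Substitute back: Q* = 1453 - 0.5(1486) = 710.
Demand choke price (Qd = 0): P = 1453/0.5 = 2906. Consumer surplus = ½ × (2906 - 1486) × 710 = 504100.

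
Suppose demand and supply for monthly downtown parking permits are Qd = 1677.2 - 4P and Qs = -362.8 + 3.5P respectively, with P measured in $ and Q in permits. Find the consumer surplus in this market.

Equating demand and supply, 1677.2 - 4P = -362.8 + 3.5P gives 7.5P = 2040, so P* = 272.
Plugging P* into demand: Q* = 1677.2 - 4(272) = 589.2.
Demand choke price (Qd = 0): P = 1677.2/4 = 419.3. Consumer surplus = ½ × (419.3 - 272) × 589.2 = 43394.58.

Consumer surplus = 43394.58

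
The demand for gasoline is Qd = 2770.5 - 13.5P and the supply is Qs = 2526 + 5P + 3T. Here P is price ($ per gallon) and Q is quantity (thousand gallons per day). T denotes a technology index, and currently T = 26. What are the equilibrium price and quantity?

With T = 26, supply is Qs = 2604 + 5P.
The market clears where 2770.5 - 13.5P = 2604 + 5P. Rearranging, 18.5P = 166.5, hence P* = 9.
Plugging P* into demand: Q* = 2770.5 - 13.5(9) = 2649.

P* = 9, Q* = 2649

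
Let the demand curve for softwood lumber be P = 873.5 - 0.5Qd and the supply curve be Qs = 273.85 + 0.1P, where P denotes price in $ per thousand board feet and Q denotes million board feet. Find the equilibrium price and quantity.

Inverting to quantity form: Qd = 1747 - 2P.
At equilibrium Qd = Qs, so 1747 - 2P = 273.85 + 0.1P; collecting terms, 1473.15 = 2.1P and P* = 701.5.
From the demand curve, Q* = 1747 - 2(701.5) = 344.

P* = 701.5, Q* = 344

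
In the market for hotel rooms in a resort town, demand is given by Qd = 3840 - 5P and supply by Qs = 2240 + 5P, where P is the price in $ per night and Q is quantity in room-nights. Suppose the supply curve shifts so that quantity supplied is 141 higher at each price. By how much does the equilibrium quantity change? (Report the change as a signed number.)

The market clears where 3840 - 5P = 2240 + 5P. Rearranging, 10P = 1600, hence P* = 160.
Substitute back: Q* = 3840 - 5(160) = 3040.
After the shift, supply is Qs = 2381 + 5P.
The new intersection has 1459 = 10P, i.e. P = 145.9, Q = 3110.5.
ΔQ = 3110.5 - 3040 = 70.5.

ΔQ = 70.5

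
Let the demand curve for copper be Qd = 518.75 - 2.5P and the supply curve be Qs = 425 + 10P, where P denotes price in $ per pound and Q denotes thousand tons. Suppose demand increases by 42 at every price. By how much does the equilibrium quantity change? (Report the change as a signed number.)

ΔQ = 33.6

Equating demand and supply, 518.75 - 2.5P = 425 + 10P gives 12.5P = 93.75, so P* = 7.5.
Then Q* = 518.75 - 2.5(7.5) = 500.
After the shift, demand is Qd = 560.75 - 2.5P.
Re-solving, 12.5P = 135.75 gives P = 10.86 and Q = 533.6.
ΔQ = 533.6 - 500 = 33.6.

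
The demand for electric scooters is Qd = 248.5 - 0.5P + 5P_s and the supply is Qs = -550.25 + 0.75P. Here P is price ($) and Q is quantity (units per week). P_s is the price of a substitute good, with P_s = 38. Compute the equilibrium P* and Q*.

With P_s = 38, demand is Qd = 438.5 - 0.5P.
Equating demand and supply, 438.5 - 0.5P = -550.25 + 0.75P gives 1.25P = 988.75, so P* = 791.
Substitute back: Q* = 438.5 - 0.5(791) = 43.

P* = 791, Q* = 43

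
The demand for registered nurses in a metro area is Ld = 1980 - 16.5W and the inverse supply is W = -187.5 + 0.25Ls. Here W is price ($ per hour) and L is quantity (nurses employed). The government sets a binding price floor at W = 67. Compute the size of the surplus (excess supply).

Solving each curve for L: Ls = 750 + 4W.
At W = 67: Ld = 874.5 and Ls = 1018.
Surplus = Ls - Ld = 1018 - 874.5 = 143.5.

Surplus = 143.5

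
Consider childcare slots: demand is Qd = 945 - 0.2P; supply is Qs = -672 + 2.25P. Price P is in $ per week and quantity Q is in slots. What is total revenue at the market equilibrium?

Set Qd = Qs: 945 - 0.2P = -672 + 2.25P, so 1617 = 2.45P and P* = 660.
Substitute back: Q* = 945 - 0.2(660) = 813.
Total revenue = P* × Q* = 660 × 813 = 536580.

Total revenue = 536580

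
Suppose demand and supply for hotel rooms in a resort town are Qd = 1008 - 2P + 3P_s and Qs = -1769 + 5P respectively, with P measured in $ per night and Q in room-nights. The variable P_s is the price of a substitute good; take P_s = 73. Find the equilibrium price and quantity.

P* = 428, Q* = 371

With P_s = 73, demand is Qd = 1227 - 2P.
At equilibrium Qd = Qs, so 1227 - 2P = -1769 + 5P; collecting terms, 2996 = 7P and P* = 428.
From the demand curve, Q* = 1227 - 2(428) = 371.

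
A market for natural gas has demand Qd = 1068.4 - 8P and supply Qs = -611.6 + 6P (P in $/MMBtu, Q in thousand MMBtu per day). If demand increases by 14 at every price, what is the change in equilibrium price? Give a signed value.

Equating demand and supply, 1068.4 - 8P = -611.6 + 6P gives 14P = 1680, so P* = 120.
From the demand curve, Q* = 1068.4 - 8(120) = 108.4.
After the shift, demand is Qd = 1082.4 - 8P.
Re-solving, 14P = 1694 gives P = 121 and Q = 114.4.
ΔP = 121 - 120 = 1.

ΔP = 1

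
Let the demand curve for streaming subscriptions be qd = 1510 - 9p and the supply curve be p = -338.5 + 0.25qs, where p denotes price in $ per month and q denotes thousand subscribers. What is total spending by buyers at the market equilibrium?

Total spending by buyers = 16824

Rewriting in direct form: qs = 1354 + 4p.
Set qd = qs: 1510 - 9p = 1354 + 4p, so 156 = 13p and p* = 12.
Plugging p* into demand: q* = 1510 - 9(12) = 1402.
Total spending by buyers = p* × q* = 12 × 1402 = 16824.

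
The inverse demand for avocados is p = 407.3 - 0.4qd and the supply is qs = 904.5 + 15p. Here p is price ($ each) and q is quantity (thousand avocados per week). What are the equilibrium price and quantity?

p* = 6.5, q* = 1002

Rewriting in direct form: qd = 1018.25 - 2.5p.
The market clears where 1018.25 - 2.5p = 904.5 + 15p. Rearranging, 17.5p = 113.75, hence p* = 6.5.
Then q* = 1018.25 - 2.5(6.5) = 1002.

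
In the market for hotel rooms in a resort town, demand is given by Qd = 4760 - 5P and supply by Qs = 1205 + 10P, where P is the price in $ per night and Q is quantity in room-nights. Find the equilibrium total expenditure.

Equating demand and supply, 4760 - 5P = 1205 + 10P gives 15P = 3555, so P* = 237.
From the demand curve, Q* = 4760 - 5(237) = 3575.
Total expenditure = P* × Q* = 237 × 3575 = 847275.

Total expenditure = 847275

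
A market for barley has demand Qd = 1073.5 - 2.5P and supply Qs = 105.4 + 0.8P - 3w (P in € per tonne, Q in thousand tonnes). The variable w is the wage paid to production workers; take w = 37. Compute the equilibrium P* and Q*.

P* = 327, Q* = 256

With w = 37, supply is Qs = -5.6 + 0.8P.
Set Qd = Qs: 1073.5 - 2.5P = -5.6 + 0.8P, so 1079.1 = 3.3P and P* = 327.
Plugging P* into demand: Q* = 1073.5 - 2.5(327) = 256.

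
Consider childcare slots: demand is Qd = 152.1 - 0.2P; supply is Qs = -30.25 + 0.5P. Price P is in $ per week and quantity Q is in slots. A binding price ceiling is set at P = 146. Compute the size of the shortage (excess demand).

At P = 146: Qd = 122.9 and Qs = 42.75.
Shortage = Qd - Qs = 122.9 - 42.75 = 80.15.

Shortage = 80.15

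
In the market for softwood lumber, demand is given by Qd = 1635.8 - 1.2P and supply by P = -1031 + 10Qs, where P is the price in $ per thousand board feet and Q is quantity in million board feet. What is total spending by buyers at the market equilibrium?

Rewriting in direct form: Qs = 103.1 + 0.1P.
Equating demand and supply, 1635.8 - 1.2P = 103.1 + 0.1P gives 1.3P = 1532.7, so P* = 1179.
Plugging P* into demand: Q* = 1635.8 - 1.2(1179) = 221.
Total spending by buyers = P* × Q* = 1179 × 221 = 260559.

Total spending by buyers = 260559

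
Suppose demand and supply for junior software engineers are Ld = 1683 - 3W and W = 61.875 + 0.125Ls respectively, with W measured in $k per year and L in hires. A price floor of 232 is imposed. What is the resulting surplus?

Surplus = 374

Solving each curve for L: Ls = -495 + 8W.
At W = 232: Ld = 987 and Ls = 1361.
Surplus = Ls - Ld = 1361 - 987 = 374.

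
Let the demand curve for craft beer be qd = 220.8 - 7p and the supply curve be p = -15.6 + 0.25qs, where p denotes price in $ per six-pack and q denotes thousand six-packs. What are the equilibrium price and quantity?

In direct form, qs = 62.4 + 4p.
At equilibrium qd = qs, so 220.8 - 7p = 62.4 + 4p; collecting terms, 158.4 = 11p and p* = 14.4.
Substitute back: q* = 220.8 - 7(14.4) = 120.

p* = 14.4, q* = 120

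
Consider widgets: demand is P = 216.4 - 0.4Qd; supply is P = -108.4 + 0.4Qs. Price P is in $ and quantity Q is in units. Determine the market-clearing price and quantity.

Inverting to quantity form: Qd = 541 - 2.5P and Qs = 271 + 2.5P.
Equating demand and supply, 541 - 2.5P = 271 + 2.5P gives 5P = 270, so P* = 54.
Plugging P* into demand: Q* = 541 - 2.5(54) = 406.

P* = 54, Q* = 406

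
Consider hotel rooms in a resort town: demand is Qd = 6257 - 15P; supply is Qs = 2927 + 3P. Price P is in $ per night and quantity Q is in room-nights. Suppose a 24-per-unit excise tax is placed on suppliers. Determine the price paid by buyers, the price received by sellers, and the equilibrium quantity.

P_b = 189, P_s = 165, Q = 3422

With a tax of 24 on suppliers, they supply based on the net price P_s = P_b - 24, so Qs = 2855 + 3P_b.
Market clearing requires 6257 - 15P_b = 2855 + 3P_b; hence 3402 = 18P_b and P_b = 189.
Then P_s = 189 - 24 = 165 and Q = 6257 - 15(189) = 3422.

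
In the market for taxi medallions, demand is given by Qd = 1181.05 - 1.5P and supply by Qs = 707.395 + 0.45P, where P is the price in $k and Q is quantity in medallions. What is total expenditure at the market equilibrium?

Total expenditure = 198376.43

Equating demand and supply, 1181.05 - 1.5P = 707.395 + 0.45P gives 1.95P = 473.655, so P* = 242.9.
Substitute back: Q* = 1181.05 - 1.5(242.9) = 816.7.
Total expenditure = P* × Q* = 242.9 × 816.7 = 198376.43.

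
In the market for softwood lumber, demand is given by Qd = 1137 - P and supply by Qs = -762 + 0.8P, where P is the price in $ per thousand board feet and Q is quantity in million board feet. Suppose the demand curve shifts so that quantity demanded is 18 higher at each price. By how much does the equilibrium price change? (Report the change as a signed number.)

ΔP = 10

Equating demand and supply, 1137 - P = -762 + 0.8P gives 1.8P = 1899, so P* = 1055.
Then Q* = 1137 - 1055 = 82.
After the shift, demand is Qd = 1155 - P.
The new intersection has 1917 = 1.8P, i.e. P = 1065, Q = 90.
ΔP = 1065 - 1055 = 10.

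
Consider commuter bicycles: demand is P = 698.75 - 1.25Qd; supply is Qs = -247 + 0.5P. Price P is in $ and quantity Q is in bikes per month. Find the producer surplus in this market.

Producer surplus = 3969

Inverting to quantity form: Qd = 559 - 0.8P.
Set Qd = Qs: 559 - 0.8P = -247 + 0.5P, so 806 = 1.3P and P* = 620.
Plugging P* into demand: Q* = 559 - 0.8(620) = 63.
Supply choke price (Qs = 0): P = 494. Producer surplus = ½ × (620 - 494) × 63 = 3969.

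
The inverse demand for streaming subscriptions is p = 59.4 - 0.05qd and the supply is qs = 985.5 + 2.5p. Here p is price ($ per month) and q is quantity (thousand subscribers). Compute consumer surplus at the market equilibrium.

Consumer surplus = 25401.6

Inverting to quantity form: qd = 1188 - 20p.
Equating demand and supply, 1188 - 20p = 985.5 + 2.5p gives 22.5p = 202.5, so p* = 9.
Plugging p* into demand: q* = 1188 - 20(9) = 1008.
Demand choke price (qd = 0): p = 1188/20 = 59.4. Consumer surplus = ½ × (59.4 - 9) × 1008 = 25401.6.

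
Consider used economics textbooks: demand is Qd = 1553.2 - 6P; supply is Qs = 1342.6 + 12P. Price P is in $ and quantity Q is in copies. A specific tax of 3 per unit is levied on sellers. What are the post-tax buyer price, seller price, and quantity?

P_b = 13.7, P_s = 10.7, Q = 1471

Sellers keep P_s = P_b - 3 per unit, so supply in terms of the buyer price is Qs = 1306.6 + 12P_b.
Set Qd = Qs: 1553.2 - 6P_b = 1306.6 + 12P_b, so 246.6 = 18P_b and P_b = 13.7.
Then P_s = 13.7 - 3 = 10.7 and Q = 1553.2 - 6(13.7) = 1471.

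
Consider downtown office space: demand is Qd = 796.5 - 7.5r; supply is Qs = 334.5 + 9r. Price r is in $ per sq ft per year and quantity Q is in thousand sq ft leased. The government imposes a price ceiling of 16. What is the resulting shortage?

Shortage = 198

With r fixed at 16, quantity demanded is 676.5 and quantity supplied is 478.5.
Shortage = Qd - Qs = 676.5 - 478.5 = 198.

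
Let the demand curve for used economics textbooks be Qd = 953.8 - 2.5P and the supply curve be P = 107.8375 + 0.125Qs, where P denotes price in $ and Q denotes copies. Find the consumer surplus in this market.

Consumer surplus = 54350.738

Rewriting in direct form: Qs = -862.7 + 8P.
At equilibrium Qd = Qs, so 953.8 - 2.5P = -862.7 + 8P; collecting terms, 1816.5 = 10.5P and P* = 173.
Then Q* = 953.8 - 2.5(173) = 521.3.
Demand choke price (Qd = 0): P = 953.8/2.5 = 381.52. Consumer surplus = ½ × (381.52 - 173) × 521.3 = 54350.738.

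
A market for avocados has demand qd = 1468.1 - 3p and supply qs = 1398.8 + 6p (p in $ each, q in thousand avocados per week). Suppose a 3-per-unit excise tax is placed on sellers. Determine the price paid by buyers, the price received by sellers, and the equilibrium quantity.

p_b = 9.7, p_s = 6.7, q = 1439

The tax drives a wedge p_b - p_s = 3. Substituting p_s = p_b - 3 into supply: qs = 1380.8 + 6p_b.
Market clearing requires 1468.1 - 3p_b = 1380.8 + 6p_b; hence 87.3 = 9p_b and p_b = 9.7.
So p_s = 6.7 and the quantity traded is q = 1468.1 - 3(9.7) = 1439.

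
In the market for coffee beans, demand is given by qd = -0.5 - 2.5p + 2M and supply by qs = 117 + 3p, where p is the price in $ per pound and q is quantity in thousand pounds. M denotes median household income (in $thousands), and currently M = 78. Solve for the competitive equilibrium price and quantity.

With M = 78, demand is qd = 155.5 - 2.5p.
At equilibrium qd = qs, so 155.5 - 2.5p = 117 + 3p; collecting terms, 38.5 = 5.5p and p* = 7.
Substitute back: q* = 155.5 - 2.5(7) = 138.

p* = 7, q* = 138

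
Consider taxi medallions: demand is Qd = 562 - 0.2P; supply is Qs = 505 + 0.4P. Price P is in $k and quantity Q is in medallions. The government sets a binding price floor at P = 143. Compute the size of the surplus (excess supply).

At P = 143: Qd = 533.4 and Qs = 562.2.
Surplus = Qs - Qd = 562.2 - 533.4 = 28.8.

Surplus = 28.8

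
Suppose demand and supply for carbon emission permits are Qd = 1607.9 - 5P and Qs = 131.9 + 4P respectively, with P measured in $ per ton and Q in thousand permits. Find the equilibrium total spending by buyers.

Total spending by buyers = 129215.6

At equilibrium Qd = Qs, so 1607.9 - 5P = 131.9 + 4P; collecting terms, 1476 = 9P and P* = 164.
Then Q* = 1607.9 - 5(164) = 787.9.
Total spending by buyers = P* × Q* = 164 × 787.9 = 129215.6.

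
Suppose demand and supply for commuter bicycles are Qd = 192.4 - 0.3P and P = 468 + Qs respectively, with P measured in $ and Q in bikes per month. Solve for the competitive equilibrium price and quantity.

In direct form, Qs = -468 + P.
Equating demand and supply, 192.4 - 0.3P = -468 + P gives 1.3P = 660.4, so P* = 508.
Substitute back: Q* = 192.4 - 0.3(508) = 40.

P* = 508, Q* = 40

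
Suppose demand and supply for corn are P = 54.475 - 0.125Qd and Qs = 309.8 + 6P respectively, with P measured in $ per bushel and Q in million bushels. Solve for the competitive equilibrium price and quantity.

P* = 9, Q* = 363.8

In direct form, Qd = 435.8 - 8P.
Set Qd = Qs: 435.8 - 8P = 309.8 + 6P, so 126 = 14P and P* = 9.
Then Q* = 435.8 - 8(9) = 363.8.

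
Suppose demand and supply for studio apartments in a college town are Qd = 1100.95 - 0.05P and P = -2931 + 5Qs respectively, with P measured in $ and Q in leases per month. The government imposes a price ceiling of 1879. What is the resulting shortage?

Shortage = 45

Rewriting in direct form: Qs = 586.2 + 0.2P.
Evaluating both curves at the ceiling price 1879 gives Qd = 1007, Qs = 962.
Shortage = Qd - Qs = 1007 - 962 = 45.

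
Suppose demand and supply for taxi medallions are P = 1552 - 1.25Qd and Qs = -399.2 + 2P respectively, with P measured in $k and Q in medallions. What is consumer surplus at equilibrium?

Consumer surplus = 373262.4

Rewriting in direct form: Qd = 1241.6 - 0.8P.
Set Qd = Qs: 1241.6 - 0.8P = -399.2 + 2P, so 1640.8 = 2.8P and P* = 586.
Plugging P* into demand: Q* = 1241.6 - 0.8(586) = 772.8.
Demand choke price (Qd = 0): P = 1241.6/0.8 = 1552. Consumer surplus = ½ × (1552 - 586) × 772.8 = 373262.4.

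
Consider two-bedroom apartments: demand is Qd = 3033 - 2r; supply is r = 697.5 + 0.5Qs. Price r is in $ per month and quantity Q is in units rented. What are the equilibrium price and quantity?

r* = 1107, Q* = 819

Inverting to quantity form: Qs = -1395 + 2r.
The market clears where 3033 - 2r = -1395 + 2r. Rearranging, 4r = 4428, hence r* = 1107.
Plugging r* into demand: Q* = 3033 - 2(1107) = 819.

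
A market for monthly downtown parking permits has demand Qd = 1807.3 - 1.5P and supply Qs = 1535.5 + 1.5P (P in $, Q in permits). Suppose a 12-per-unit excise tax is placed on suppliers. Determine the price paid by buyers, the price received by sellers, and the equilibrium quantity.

The tax drives a wedge P_b - P_s = 12. Substituting P_s = P_b - 12 into supply: Qs = 1517.5 + 1.5P_b.
Set Qd = Qs: 1807.3 - 1.5P_b = 1517.5 + 1.5P_b, so 289.8 = 3P_b and P_b = 96.6.
Then P_s = 96.6 - 12 = 84.6 and Q = 1807.3 - 1.5(96.6) = 1662.4.

P_b = 96.6, P_s = 84.6, Q = 1662.4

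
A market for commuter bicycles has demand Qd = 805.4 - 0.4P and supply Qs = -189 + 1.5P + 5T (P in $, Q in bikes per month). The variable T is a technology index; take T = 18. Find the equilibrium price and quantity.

With T = 18, supply is Qs = -99 + 1.5P.
At equilibrium Qd = Qs, so 805.4 - 0.4P = -99 + 1.5P; collecting terms, 904.4 = 1.9P and P* = 476.
Plugging P* into demand: Q* = 805.4 - 0.4(476) = 615.

P* = 476, Q* = 615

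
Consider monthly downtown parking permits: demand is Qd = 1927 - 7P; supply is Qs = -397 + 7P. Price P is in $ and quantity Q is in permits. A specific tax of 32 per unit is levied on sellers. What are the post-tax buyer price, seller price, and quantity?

P_b = 182, P_s = 150, Q = 653

Sellers keep P_s = P_b - 32 per unit, so supply in terms of the buyer price is Qs = -621 + 7P_b.
Set Qd = Qs: 1927 - 7P_b = -621 + 7P_b, so 2548 = 14P_b and P_b = 182.
So P_s = 150 and the quantity traded is Q = 1927 - 7(182) = 653.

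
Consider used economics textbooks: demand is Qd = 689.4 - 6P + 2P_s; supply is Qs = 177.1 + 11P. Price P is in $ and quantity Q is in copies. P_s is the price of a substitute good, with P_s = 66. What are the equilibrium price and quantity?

P* = 37.9, Q* = 594

With P_s = 66, demand is Qd = 821.4 - 6P.
Equating demand and supply, 821.4 - 6P = 177.1 + 11P gives 17P = 644.3, so P* = 37.9.
Then Q* = 821.4 - 6(37.9) = 594.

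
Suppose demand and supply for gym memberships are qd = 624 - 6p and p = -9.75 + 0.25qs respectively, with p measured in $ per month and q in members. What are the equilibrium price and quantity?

Inverting to quantity form: qs = 39 + 4p.
Equating demand and supply, 624 - 6p = 39 + 4p gives 10p = 585, so p* = 58.5.
From the demand curve, q* = 624 - 6(58.5) = 273.

p* = 58.5, q* = 273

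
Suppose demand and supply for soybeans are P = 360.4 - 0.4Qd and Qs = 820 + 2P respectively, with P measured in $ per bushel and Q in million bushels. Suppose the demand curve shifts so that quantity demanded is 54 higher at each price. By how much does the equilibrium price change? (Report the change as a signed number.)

Solving each curve for Q: Qd = 901 - 2.5P.
At equilibrium Qd = Qs, so 901 - 2.5P = 820 + 2P; collecting terms, 81 = 4.5P and P* = 18.
Then Q* = 901 - 2.5(18) = 856.
After the shift, demand is Qd = 955 - 2.5P.
Re-solving, 4.5P = 135 gives P = 30 and Q = 880.
ΔP = 30 - 18 = 12.

ΔP = 12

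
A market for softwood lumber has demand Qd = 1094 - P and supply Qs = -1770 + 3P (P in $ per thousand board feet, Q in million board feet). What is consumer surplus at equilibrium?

Consumer surplus = 71442

Set Qd = Qs: 1094 - P = -1770 + 3P, so 2864 = 4P and P* = 716.
From the demand curve, Q* = 1094 - 716 = 378.
Demand choke price (Qd = 0): P = 1094. Consumer surplus = ½ × (1094 - 716) × 378 = 71442.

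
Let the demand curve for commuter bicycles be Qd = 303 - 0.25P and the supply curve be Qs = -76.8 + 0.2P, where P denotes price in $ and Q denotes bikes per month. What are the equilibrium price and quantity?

P* = 844, Q* = 92

The market clears where 303 - 0.25P = -76.8 + 0.2P. Rearranging, 0.45P = 379.8, hence P* = 844.
Substitute back: Q* = 303 - 0.25(844) = 92.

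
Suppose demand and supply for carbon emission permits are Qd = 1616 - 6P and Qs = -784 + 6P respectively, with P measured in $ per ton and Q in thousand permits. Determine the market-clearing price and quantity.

P* = 200, Q* = 416

At equilibrium Qd = Qs, so 1616 - 6P = -784 + 6P; collecting terms, 2400 = 12P and P* = 200.
From the demand curve, Q* = 1616 - 6(200) = 416.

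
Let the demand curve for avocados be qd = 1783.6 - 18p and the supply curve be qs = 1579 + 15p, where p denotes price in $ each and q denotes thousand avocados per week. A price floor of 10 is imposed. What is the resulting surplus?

Surplus = 125.4

Evaluating both curves at the floor price 10 gives qd = 1603.6, qs = 1729.
Surplus = qs - qd = 1729 - 1603.6 = 125.4.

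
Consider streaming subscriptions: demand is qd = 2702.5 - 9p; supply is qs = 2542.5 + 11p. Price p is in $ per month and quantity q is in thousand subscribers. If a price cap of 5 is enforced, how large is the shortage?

With p fixed at 5, quantity demanded is 2657.5 and quantity supplied is 2597.5.
Shortage = qd - qs = 2657.5 - 2597.5 = 60.

Shortage = 60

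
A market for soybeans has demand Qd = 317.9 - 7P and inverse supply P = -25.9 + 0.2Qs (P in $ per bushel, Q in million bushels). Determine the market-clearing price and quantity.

P* = 15.7, Q* = 208

Inverting to quantity form: Qs = 129.5 + 5P.
Set Qd = Qs: 317.9 - 7P = 129.5 + 5P, so 188.4 = 12P and P* = 15.7.
From the demand curve, Q* = 317.9 - 7(15.7) = 208.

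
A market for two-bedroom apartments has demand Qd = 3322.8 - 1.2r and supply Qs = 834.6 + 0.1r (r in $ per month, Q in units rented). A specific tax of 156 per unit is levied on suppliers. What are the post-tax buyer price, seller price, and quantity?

r_b = 1926, r_s = 1770, Q = 1011.6

Suppliers keep r_s = r_b - 156 per unit, so supply in terms of the buyer price is Qs = 819 + 0.1r_b.
Market clearing requires 3322.8 - 1.2r_b = 819 + 0.1r_b; hence 2503.8 = 1.3r_b and r_b = 1926.
So r_s = 1770 and the quantity traded is Q = 3322.8 - 1.2(1926) = 1011.6.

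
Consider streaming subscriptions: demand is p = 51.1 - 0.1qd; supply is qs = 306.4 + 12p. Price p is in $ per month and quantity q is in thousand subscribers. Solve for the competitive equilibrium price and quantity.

Solving each curve for q: qd = 511 - 10p.
Set qd = qs: 511 - 10p = 306.4 + 12p, so 204.6 = 22p and p* = 9.3.
From the demand curve, q* = 511 - 10(9.3) = 418.

p* = 9.3, q* = 418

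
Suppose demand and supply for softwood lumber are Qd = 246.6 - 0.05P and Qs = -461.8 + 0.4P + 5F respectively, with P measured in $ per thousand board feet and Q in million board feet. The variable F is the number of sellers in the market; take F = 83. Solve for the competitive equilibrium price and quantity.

P* = 652, Q* = 214

With F = 83, supply is Qs = -46.8 + 0.4P.
Set Qd = Qs: 246.6 - 0.05P = -46.8 + 0.4P, so 293.4 = 0.45P and P* = 652.
Substitute back: Q* = 246.6 - 0.05(652) = 214.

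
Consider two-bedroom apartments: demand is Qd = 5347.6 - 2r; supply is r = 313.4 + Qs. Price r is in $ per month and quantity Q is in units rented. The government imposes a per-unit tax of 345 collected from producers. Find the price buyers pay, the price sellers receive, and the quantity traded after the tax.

r_b = 2002, r_s = 1657, Q = 1343.6

Inverting to quantity form: Qs = -313.4 + r.
With a tax of 345 on producers, they supply based on the net price r_s = r_b - 345, so Qs = -658.4 + r_b.
Market clearing requires 5347.6 - 2r_b = -658.4 + r_b; hence 6006 = 3r_b and r_b = 2002.
So r_s = 1657 and the quantity traded is Q = 5347.6 - 2(2002) = 1343.6.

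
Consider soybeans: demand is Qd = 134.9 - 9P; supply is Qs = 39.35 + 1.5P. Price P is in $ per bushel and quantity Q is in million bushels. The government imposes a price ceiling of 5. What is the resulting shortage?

At P = 5: Qd = 89.9 and Qs = 46.85.
Shortage = Qd - Qs = 89.9 - 46.85 = 43.05.

Shortage = 43.05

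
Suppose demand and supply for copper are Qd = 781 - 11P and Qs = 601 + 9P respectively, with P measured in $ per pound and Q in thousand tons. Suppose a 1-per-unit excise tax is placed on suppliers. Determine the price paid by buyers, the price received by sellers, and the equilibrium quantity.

P_b = 9.45, P_s = 8.45, Q = 677.05

The tax drives a wedge P_b - P_s = 1. Substituting P_s = P_b - 1 into supply: Qs = 592 + 9P_b.
Equate demand and the shifted supply: 781 - 11P_b = 592 + 9P_b, giving 20P_b = 189, so P_b = 9.45.
Then P_s = 9.45 - 1 = 8.45 and Q = 781 - 11(9.45) = 677.05.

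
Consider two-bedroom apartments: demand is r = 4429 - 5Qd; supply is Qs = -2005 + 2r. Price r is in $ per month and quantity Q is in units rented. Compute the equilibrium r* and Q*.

r* = 1314, Q* = 623

Rewriting in direct form: Qd = 885.8 - 0.2r.
Equating demand and supply, 885.8 - 0.2r = -2005 + 2r gives 2.2r = 2890.8, so r* = 1314.
Then Q* = 885.8 - 0.2(1314) = 623.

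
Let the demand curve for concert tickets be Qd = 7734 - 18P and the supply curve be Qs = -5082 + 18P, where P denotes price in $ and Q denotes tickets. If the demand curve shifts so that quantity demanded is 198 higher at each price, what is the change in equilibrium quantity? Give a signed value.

The market clears where 7734 - 18P = -5082 + 18P. Rearranging, 36P = 12816, hence P* = 356.
Then Q* = 7734 - 18(356) = 1326.
After the shift, demand is Qd = 7932 - 18P.
New equilibrium: 13014 = 36P, so P = 361.5 and Q = 1425.
ΔQ = 1425 - 1326 = 99.

ΔQ = 99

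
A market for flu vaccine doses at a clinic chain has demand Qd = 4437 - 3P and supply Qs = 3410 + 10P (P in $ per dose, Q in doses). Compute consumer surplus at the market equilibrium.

Consumer surplus = 2940000

Equating demand and supply, 4437 - 3P = 3410 + 10P gives 13P = 1027, so P* = 79.
Plugging P* into demand: Q* = 4437 - 3(79) = 4200.
Demand choke price (Qd = 0): P = 4437/3 = 1479. Consumer surplus = ½ × (1479 - 79) × 4200 = 2940000.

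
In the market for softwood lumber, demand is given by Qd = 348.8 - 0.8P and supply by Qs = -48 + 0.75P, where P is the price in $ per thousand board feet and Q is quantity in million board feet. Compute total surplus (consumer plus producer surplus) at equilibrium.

Equating demand and supply, 348.8 - 0.8P = -48 + 0.75P gives 1.55P = 396.8, so P* = 256.
From the demand curve, Q* = 348.8 - 0.8(256) = 144.
Demand choke price = 436; supply choke price = 64. CS = ½(436 - 256)(144) = 12960; PS = ½(256 - 64)(144) = 13824. Total surplus = 26784.

Total surplus = 26784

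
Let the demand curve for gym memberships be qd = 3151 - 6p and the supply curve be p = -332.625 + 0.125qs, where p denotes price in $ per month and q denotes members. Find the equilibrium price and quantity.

p* = 35, q* = 2941

In direct form, qs = 2661 + 8p.
Equating demand and supply, 3151 - 6p = 2661 + 8p gives 14p = 490, so p* = 35.
From the demand curve, q* = 3151 - 6(35) = 2941.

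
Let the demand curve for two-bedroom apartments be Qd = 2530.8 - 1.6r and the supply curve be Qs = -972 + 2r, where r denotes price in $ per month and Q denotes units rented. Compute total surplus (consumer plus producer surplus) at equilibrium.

The market clears where 2530.8 - 1.6r = -972 + 2r. Rearranging, 3.6r = 3502.8, hence r* = 973.
Substitute back: Q* = 2530.8 - 1.6(973) = 974.
Demand choke price = 1581.75; supply choke price = 486. CS = ½(1581.75 - 973)(974) = 296461.25; PS = ½(973 - 486)(974) = 237169. Total surplus = 533630.25.

Total surplus = 533630.25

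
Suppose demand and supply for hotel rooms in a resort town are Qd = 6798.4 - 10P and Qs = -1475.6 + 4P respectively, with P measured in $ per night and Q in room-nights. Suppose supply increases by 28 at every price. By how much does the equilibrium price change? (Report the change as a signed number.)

Equating demand and supply, 6798.4 - 10P = -1475.6 + 4P gives 14P = 8274, so P* = 591.
From the demand curve, Q* = 6798.4 - 10(591) = 888.4.
After the shift, supply is Qs = -1447.6 + 4P.
New equilibrium: 8246 = 14P, so P = 589 and Q = 908.4.
ΔP = 589 - 591 = -2.

ΔP = -2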